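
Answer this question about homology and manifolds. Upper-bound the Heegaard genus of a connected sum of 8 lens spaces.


Heegaard genus satisfies g(A#B) <= g(A) + g(B).
Each lens space has g = 1.
Upper bound: 8 * 1 = 8

8


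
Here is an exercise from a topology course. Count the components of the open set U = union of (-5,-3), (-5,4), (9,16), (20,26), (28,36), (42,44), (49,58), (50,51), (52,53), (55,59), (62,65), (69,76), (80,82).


Sort and merge overlapping open intervals.
Merged: (-5,4), (9,16), (20,26), (28,36), (42,44), (49,59), (62,65), (69,76), (80,82).
Number of components = 9

9


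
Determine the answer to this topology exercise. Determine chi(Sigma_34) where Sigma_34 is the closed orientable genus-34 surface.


For a closed orientable surface of genus g: chi = 2 - 2g.
Here g = 34.
chi = 2 - 2*34 = 2 - 68 = -66

-66


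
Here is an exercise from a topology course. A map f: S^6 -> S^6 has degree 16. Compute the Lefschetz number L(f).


On S^6: L(f) = tr(f_0*) + (-1)^6 tr(f_6*) = 1 + (-1)^6 * deg(f).
L(f) = 1 + (-1)^6 * 16 = 1 + 16 = 17

17


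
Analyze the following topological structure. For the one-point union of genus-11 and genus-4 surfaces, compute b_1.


For a wedge: H_1(A v B) = H_1(A) + H_1(B).
b_1(Sigma_11) = 22, b_1(Sigma_4) = 8.
b_1 = 22 + 8 = 30

30


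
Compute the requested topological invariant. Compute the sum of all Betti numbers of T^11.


b_k(T^11) = C(11,k), so the sum over k is sum_k C(11,k) = 2^11.
Total = 2^11 = 2048

2048


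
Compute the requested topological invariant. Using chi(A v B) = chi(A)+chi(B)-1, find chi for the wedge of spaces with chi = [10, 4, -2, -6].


chi(A v B) = chi(A) + chi(B) - 1 (one point identified).
For 4 spaces: chi = (sum chi_i) - (4 - 1).
sum = 6; chi = 6 - 3 = 3

3


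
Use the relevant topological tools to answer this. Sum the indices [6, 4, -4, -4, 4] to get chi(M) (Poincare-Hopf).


Poincare-Hopf: chi(M) = sum of indices of zeros.
chi = (6) + (4) + (-4) + (-4) + (4) = 6

6


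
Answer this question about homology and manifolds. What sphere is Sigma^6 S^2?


Each suspension raises dimension by 1: Sigma S^n = S^{n+1}.
Sigma^6 S^2 = S^{2+6} = S^8

8


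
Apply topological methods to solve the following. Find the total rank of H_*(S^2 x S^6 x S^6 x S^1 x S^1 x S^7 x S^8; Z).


Total Betti number is multiplicative under products.
Each S^d (d>=1) has total Betti number 2.
There are 7 sphere factors.
Total = 2^7 = 128

128


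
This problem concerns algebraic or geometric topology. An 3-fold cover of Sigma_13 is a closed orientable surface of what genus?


For an n-sheeted cover: chi(E) = n * chi(B).
chi(Sigma_13) = 2 - 2*13 = -24.
chi(E) = 3 * (-24) = -72.
genus(E) = (2 - chi(E))/2 = (2 - (-72))/2 = 74/2 = 37

37


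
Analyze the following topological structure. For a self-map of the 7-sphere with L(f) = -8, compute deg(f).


L(f) = 1 + (-1)^7 deg(f) on S^7.
-8 = 1 + (-1)^7 * deg(f)
(-1)^7 * deg(f) = -9
deg(f) = 9

9


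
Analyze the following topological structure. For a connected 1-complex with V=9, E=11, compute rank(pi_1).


For a connected graph: rank(pi_1) = b_1 = E - V + 1 = 1 - chi.
chi = V - E = 9 - 11 = -2.
rank = 1 - (-2) = 11 - 9 + 1 = 3

3


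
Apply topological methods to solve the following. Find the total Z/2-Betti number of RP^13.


H^k(RP^13; Z/2) = Z/2 for each 0 <= k <= 13.
Total dimension = 13 + 1 = 14

14


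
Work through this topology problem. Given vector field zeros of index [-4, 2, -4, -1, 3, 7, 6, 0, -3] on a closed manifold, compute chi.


Poincare-Hopf: chi(M) = sum of indices of zeros.
chi = (-4) + (2) + (-4) + (-1) + (3) + (7) + (6) + (0) + (-3) = 6

6


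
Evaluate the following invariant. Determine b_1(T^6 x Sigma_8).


pi_1(A x B) = pi_1(A) x pi_1(B); rank of abelianization = b_1.
b_1(T^6) = 6, b_1(Sigma_8) = 2*8 = 16.
b_1(product) = 6 + 16 = 22

22


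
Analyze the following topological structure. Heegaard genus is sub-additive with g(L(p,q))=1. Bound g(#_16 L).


Heegaard genus satisfies g(A#B) <= g(A) + g(B).
Each lens space has g = 1.
Upper bound: 16 * 1 = 16

16


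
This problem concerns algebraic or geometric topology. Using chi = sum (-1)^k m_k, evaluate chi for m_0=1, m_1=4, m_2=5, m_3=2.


Morse theory: chi(M) = sum_k (-1)^k m_k where m_k = #(index-k critical points).
= (1) + (-4) + (5) + (-2) = 0

0


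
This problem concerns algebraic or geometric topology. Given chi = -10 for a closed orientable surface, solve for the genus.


chi = 2 - 2g for closed orientable surfaces.
-10 = 2 - 2g
2g = 2 - (-10) = 12
g = 6

6


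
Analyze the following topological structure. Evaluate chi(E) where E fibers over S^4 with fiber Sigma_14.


chi(S^4) = 2 (n even), chi(Sigma_14) = 2 - 2*14 = -26.
chi(E) = 2 * (-26) = -52

-52


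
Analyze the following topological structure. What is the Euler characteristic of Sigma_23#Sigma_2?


chi(Sigma_23) = 2 - 2*23 = -44
chi(Sigma_2) = 2 - 2*2 = -2
For surfaces: chi(A#B) = chi(A) + chi(B) - 2.
chi = -44 + -2 - 2 = -48

-48


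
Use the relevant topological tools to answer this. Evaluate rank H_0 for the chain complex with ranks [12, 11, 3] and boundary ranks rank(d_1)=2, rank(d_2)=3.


rank H_k = rank(ker d_k) - rank(im d_{k+1}).
rank(ker d_0) = rank(C_0) - rank(d_0) = 12 - 0 = 12.
rank(im d_{0+1}) = 2.
rank H_0 = 12 - 2 = 10

10


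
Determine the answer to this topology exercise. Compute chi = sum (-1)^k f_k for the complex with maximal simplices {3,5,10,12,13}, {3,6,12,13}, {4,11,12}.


Enumerate all faces; f-vector: f_0=8, f_1=16, f_2=14, f_3=6, f_4=1.
chi = sum (-1)^k f_k = 1

1


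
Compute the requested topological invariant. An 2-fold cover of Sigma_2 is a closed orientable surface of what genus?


For an n-sheeted cover: chi(E) = n * chi(B).
chi(Sigma_2) = 2 - 2*2 = -2.
chi(E) = 2 * (-2) = -4.
genus(E) = (2 - chi(E))/2 = (2 - (-4))/2 = 6/2 = 3

3


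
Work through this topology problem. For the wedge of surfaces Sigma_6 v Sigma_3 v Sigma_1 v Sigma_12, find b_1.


For a wedge X v Y: reduced H_k(X v Y) = H_k(X) + H_k(Y).
Each Sigma_g contributes b_1 = 2g.
b_1 = 12 + 6 + 2 + 24 = 44

44


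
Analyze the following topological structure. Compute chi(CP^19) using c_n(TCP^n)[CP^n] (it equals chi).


For any closed oriented manifold, <e(TM),[M]> = chi(M).
chi(CP^19) = 19+1 = 20

20


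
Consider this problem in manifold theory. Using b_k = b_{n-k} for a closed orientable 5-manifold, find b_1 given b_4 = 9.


Poincare duality for closed orientable n-manifolds: b_k = b_{n-k}.
Here n = 5, so b_1 = b_4 = 9

9


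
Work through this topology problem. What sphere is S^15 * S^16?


Join of spheres: S^m * S^n = S^{m+n+1}.
dim = 15 + 16 + 1 = 32

32


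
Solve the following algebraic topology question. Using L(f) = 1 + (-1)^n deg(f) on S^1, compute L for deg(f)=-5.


On S^1: L(f) = tr(f_0*) + (-1)^1 tr(f_1*) = 1 + (-1)^1 * deg(f).
L(f) = 1 + (-1)^1 * -5 = 1 + 5 = 6

6


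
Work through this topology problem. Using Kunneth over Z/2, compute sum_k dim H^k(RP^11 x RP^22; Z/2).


dim H^*(RP^n; Z/2) = n+1 (one Z/2 in each degree 0..n).
Total Betti number is multiplicative.
Total = (11+1) * (22+1) = 12 * 23 = 276

276


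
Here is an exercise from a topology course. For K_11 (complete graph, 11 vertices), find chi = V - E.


K_11: V = 11, E = C(11,2) = 55.
chi = V - E = 11 - 55 = -44

-44


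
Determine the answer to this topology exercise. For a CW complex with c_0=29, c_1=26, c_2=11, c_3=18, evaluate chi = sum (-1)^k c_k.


chi = sum_k (-1)^k c_k.
= (-1)^0*29 + (-1)^1*26 + (-1)^2*11 + (-1)^3*18
= (29) + (-26) + (11) + (-18)
= -4

-4


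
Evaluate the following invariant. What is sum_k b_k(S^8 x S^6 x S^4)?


Total Betti number is multiplicative under products.
Each S^d (d>=1) has total Betti number 2.
There are 3 sphere factors.
Total = 2^3 = 8

8


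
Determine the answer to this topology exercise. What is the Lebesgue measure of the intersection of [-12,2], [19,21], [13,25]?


Intersection = [max(a_i), min(b_i)] = [19, 2].
Since 19 > 2, the intersection is empty.
Length = 0

0


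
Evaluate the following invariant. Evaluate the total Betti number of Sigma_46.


For Sigma_46: b_0 = 1, b_1 = 2g = 92, b_2 = 1.
Total = 1 + 92 + 1 = 94

94


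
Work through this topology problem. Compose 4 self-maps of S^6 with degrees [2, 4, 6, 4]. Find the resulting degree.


Degree is multiplicative: deg(composition) = product of degrees.
= (2) * (4) * (6) * (4) = 192

192


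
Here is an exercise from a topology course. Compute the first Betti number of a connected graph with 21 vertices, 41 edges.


For a connected graph: rank(pi_1) = b_1 = E - V + 1 = 1 - chi.
chi = V - E = 21 - 41 = -20.
rank = 1 - (-20) = 41 - 21 + 1 = 21

21


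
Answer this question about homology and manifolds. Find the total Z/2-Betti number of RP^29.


H^k(RP^29; Z/2) = Z/2 for each 0 <= k <= 29.
Total dimension = 29 + 1 = 30

30


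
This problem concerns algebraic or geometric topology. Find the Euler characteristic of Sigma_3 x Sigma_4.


chi(Sigma_3) = 2 - 2*3 = -4
chi(Sigma_4) = 2 - 2*4 = -6
chi(product) = (-4) * (-6) = 24

24


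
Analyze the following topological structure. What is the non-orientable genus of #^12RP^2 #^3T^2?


Since a >= 1, the sum is non-orientable; each T^2 can be replaced by RP^2 # RP^2 (since T^2#RP^2 = 3RP^2).
Total crosscaps k = 12 + 2*3 = 18.
Check via chi: chi = 12*1 + 3*0 - (12+3-1)*2 = -16 = 2 - k = -16. Consistent.

18


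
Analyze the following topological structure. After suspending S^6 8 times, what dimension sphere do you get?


Each suspension raises dimension by 1: Sigma S^n = S^{n+1}.
Sigma^8 S^6 = S^{6+8} = S^14

14


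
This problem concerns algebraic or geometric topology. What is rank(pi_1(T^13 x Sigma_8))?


pi_1(A x B) = pi_1(A) x pi_1(B); rank of abelianization = b_1.
b_1(T^13) = 13, b_1(Sigma_8) = 2*8 = 16.
b_1(product) = 13 + 16 = 29

29


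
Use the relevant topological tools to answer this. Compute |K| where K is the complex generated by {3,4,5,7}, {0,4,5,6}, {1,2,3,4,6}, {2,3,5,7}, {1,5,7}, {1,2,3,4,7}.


Each maximal simplex on m vertices has 2^m - 1 nonempty faces.
Take the union (dedupe shared faces).
Total distinct faces = 71

71


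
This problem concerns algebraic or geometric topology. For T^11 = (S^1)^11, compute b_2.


By the Kunneth formula, b_k(T^n) = C(n,k).
b_2(T^11) = C(11,2).
C(11,2) = 11!/(2!*9!) = 55

55


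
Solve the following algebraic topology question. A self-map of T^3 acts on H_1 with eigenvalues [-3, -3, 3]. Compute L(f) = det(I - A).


For a torus self-map: L(f) = det(I - A) where A acts on H_1.
L(f) = (1--3) * (1--3) * (1-3) = 4 * 4 * -2 = -32

-32


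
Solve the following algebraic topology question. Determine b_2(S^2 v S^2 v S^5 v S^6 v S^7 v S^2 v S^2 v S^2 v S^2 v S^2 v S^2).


For a wedge of spheres, H_k (k>0) is free on one generator per sphere of dimension k.
Spheres of dimension 2: count = 8.
b_2 = 8

8


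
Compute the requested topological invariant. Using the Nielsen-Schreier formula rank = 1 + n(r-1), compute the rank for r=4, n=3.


Nielsen-Schreier: an index-n subgroup of F_r is free of rank 1 + n(r-1).
Equivalently: chi(cover) = n*chi(base); chi(vee_r S^1) = 1 - 4 = -3.
chi(E) = 3*(-3) = -9; rank = 1 - chi(E) = 1 - (-9) = 10.
rank = 1 + 3*(4-1) = 1 + 9 = 10

10


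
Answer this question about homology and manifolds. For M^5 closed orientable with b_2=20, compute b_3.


Poincare duality for closed orientable n-manifolds: b_k = b_{n-k}.
Here n = 5, so b_3 = b_2 = 20

20


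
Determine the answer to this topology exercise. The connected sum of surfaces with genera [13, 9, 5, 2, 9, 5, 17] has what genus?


Genus is additive under connected sum of orientable surfaces.
g = 13 + 9 + 5 + 2 + 9 + 5 + 17 = 60

60


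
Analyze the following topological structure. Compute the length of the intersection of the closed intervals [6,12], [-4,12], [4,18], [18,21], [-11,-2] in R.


Intersection = [max(a_i), min(b_i)] = [18, -2].
Since 18 > -2, the intersection is empty.
Length = 0

0


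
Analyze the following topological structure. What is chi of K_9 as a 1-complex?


K_9: V = 9, E = C(9,2) = 36.
chi = V - E = 9 - 36 = -27

-27


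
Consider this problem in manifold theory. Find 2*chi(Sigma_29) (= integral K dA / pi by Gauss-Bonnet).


Gauss-Bonnet: integral K dA = 2*pi*chi(M).
chi(Sigma_29) = 2 - 2*29 = -56.
(integral K dA)/pi = 2*chi = 2*(-56) = -112

-112


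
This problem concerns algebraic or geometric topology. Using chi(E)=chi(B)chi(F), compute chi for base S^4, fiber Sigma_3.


chi(S^4) = 2 (n even), chi(Sigma_3) = 2 - 2*3 = -4.
chi(E) = 2 * (-4) = -8

-8


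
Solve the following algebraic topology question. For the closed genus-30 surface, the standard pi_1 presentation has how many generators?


Standard presentation: pi_1(Sigma_g) = <a_1,b_1,...,a_g,b_g | [a_1,b_1]...[a_g,b_g] = 1>.
Number of generators = 2g = 2*30 = 60

60


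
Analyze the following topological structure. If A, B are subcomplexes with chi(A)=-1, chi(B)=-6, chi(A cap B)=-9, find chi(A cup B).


chi(A cup B) = chi(A) + chi(B) - chi(A cap B)
= -1 + (-6) - (-9)
= 2

2


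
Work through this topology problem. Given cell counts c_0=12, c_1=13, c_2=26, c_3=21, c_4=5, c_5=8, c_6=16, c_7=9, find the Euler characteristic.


chi = sum_k (-1)^k c_k.
= (-1)^0*12 + (-1)^1*13 + (-1)^2*26 + (-1)^3*21 + (-1)^4*5 + (-1)^5*8 + (-1)^6*16 + (-1)^7*9
= (12) + (-13) + (26) + (-21) + (5) + (-8) + (16) + (-9)
= 8

8


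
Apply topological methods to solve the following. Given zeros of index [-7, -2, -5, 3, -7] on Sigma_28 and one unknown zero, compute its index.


Poincare-Hopf: sum of indices = chi(M).
chi(Sigma_28) = 2 - 2*28 = -54.
Sum of known indices = -18.
x = chi - (sum known) = -54 - (-18) = -36

-36


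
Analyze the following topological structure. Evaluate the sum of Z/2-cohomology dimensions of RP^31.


H^k(RP^31; Z/2) = Z/2 for each 0 <= k <= 31.
Total dimension = 31 + 1 = 32

32


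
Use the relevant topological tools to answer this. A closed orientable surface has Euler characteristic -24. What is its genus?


chi = 2 - 2g for closed orientable surfaces.
-24 = 2 - 2g
2g = 2 - (-24) = 26
g = 13

13


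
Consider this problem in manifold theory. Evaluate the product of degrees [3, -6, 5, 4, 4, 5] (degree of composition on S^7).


Degree is multiplicative: deg(composition) = product of degrees.
= (3) * (-6) * (5) * (4) * (4) * (5) = -7200

-7200


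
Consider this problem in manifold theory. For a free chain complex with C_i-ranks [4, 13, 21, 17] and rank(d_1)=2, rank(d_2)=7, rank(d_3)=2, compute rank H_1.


rank H_k = rank(ker d_k) - rank(im d_{k+1}).
rank(ker d_1) = rank(C_1) - rank(d_1) = 13 - 2 = 11.
rank(im d_{1+1}) = 7.
rank H_1 = 11 - 7 = 4

4


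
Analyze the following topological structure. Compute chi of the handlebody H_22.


A genus-g handlebody deformation retracts to a wedge of g circles.
chi(vee_g S^1) = 1 - g.
chi(H_22) = 1 - 22 = -21

-21


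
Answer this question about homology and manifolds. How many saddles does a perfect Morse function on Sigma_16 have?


A perfect Morse function has m_k = b_k.
For Sigma_16: b_0=1, b_1=2g=32, b_2=1.
Saddles m_1 = 2g = 32

32


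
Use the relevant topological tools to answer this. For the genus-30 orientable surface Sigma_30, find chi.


For a closed orientable surface of genus g: chi = 2 - 2g.
Here g = 30.
chi = 2 - 2*30 = 2 - 60 = -58

-58


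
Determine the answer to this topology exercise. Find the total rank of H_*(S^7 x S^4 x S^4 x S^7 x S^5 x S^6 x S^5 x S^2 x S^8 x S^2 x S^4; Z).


Total Betti number is multiplicative under products.
Each S^d (d>=1) has total Betti number 2.
There are 11 sphere factors.
Total = 2^11 = 2048

2048


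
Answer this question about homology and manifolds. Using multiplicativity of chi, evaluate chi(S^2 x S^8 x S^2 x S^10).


chi is multiplicative: chi(X x Y) = chi(X) chi(Y).
Each even-dim sphere has chi = 2. There are 4 factors.
chi = 2^4 = 16

16


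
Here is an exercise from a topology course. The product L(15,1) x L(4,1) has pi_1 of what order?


pi_1(X x Y) = pi_1(X) x pi_1(Y).
pi_1(L(15,1)) = Z/15, pi_1(L(4,1)) = Z/4.
|Z/15 x Z/4| = 15 * 4 = 60

60


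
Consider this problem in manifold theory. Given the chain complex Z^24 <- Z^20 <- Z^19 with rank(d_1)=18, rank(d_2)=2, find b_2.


rank H_k = rank(ker d_k) - rank(im d_{k+1}).
rank(ker d_2) = rank(C_2) - rank(d_2) = 19 - 2 = 17.
rank(im d_{2+1}) = 0.
rank H_2 = 17 - 0 = 17

17


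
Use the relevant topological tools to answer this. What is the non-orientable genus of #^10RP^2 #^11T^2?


Since a >= 1, the sum is non-orientable; each T^2 can be replaced by RP^2 # RP^2 (since T^2#RP^2 = 3RP^2).
Total crosscaps k = 10 + 2*11 = 32.
Check via chi: chi = 10*1 + 11*0 - (10+11-1)*2 = -30 = 2 - k = -30. Consistent.

32


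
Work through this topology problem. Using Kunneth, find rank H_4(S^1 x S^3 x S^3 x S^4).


Each S^d has Poincare polynomial 1 + t^d.
The product S^1 x S^3 x S^3 x S^4 has Poincare polynomial prod(1+t^d_i).
Expanding: b_0=1, b_1=1, b_3=2, b_4=3, b_5=1, b_6=1, b_7=3, b_8=2, b_10=1, b_11=1.
b_4 = 3

3


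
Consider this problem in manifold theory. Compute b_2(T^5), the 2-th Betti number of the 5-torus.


By the Kunneth formula, b_k(T^n) = C(n,k).
b_2(T^5) = C(5,2).
C(5,2) = 5!/(2!*3!) = 10

10


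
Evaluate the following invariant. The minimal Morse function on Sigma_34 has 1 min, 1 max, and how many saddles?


A perfect Morse function has m_k = b_k.
For Sigma_34: b_0=1, b_1=2g=68, b_2=1.
Saddles m_1 = 2g = 68

68


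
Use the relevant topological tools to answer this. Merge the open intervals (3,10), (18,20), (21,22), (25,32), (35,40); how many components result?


Sort and merge overlapping open intervals.
Merged: (3,10), (18,20), (21,22), (25,32), (35,40).
Number of components = 5

5


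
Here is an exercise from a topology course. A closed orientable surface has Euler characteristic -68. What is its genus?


chi = 2 - 2g for closed orientable surfaces.
-68 = 2 - 2g
2g = 2 - (-68) = 70
g = 35

35


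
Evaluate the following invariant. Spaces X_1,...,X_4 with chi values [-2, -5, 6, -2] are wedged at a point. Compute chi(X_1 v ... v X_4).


chi(A v B) = chi(A) + chi(B) - 1 (one point identified).
For 4 spaces: chi = (sum chi_i) - (4 - 1).
sum = -3; chi = -3 - 3 = -6

-6


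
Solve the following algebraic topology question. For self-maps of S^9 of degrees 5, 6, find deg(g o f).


Degree is multiplicative under composition: deg(g o f) = deg(g) * deg(f).
= 6 * 5 = 30

30


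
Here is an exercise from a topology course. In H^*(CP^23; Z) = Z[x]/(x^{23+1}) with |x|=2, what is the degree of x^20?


|x| = 2 in H^*(CP^n).
|x^20| = 20 * |x| = 20 * 2 = 40

40


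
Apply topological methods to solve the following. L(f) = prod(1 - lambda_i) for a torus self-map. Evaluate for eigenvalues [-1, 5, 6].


For a torus self-map: L(f) = det(I - A) where A acts on H_1.
L(f) = (1--1) * (1-5) * (1-6) = 2 * -4 * -5 = 40

40


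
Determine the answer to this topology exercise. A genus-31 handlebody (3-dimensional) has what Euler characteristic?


A genus-g handlebody deformation retracts to a wedge of g circles.
chi(vee_g S^1) = 1 - g.
chi(H_31) = 1 - 31 = -30

-30


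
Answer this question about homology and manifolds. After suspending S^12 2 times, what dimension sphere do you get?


Each suspension raises dimension by 1: Sigma S^n = S^{n+1}.
Sigma^2 S^12 = S^{12+2} = S^14

14


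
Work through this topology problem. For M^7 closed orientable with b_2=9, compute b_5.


Poincare duality for closed orientable n-manifolds: b_k = b_{n-k}.
Here n = 7, so b_5 = b_2 = 9

9


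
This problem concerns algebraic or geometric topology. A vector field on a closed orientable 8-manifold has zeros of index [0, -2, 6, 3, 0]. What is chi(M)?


Poincare-Hopf: chi(M) = sum of indices of zeros.
chi = (0) + (-2) + (6) + (3) + (0) = 7

7


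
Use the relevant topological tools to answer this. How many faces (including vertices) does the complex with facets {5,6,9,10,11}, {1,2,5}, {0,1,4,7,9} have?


Each maximal simplex on m vertices has 2^m - 1 nonempty faces.
Take the union (dedupe shared faces).
Total distinct faces = 66

66


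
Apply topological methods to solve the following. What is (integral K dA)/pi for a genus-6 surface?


Gauss-Bonnet: integral K dA = 2*pi*chi(M).
chi(Sigma_6) = 2 - 2*6 = -10.
(integral K dA)/pi = 2*chi = 2*(-10) = -20

-20


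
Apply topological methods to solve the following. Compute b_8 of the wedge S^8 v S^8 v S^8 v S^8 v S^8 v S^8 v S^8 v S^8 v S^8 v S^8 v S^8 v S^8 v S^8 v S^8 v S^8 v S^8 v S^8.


For a wedge of spheres, H_k (k>0) is free on one generator per sphere of dimension k.
Spheres of dimension 8: count = 17.
b_8 = 17

17


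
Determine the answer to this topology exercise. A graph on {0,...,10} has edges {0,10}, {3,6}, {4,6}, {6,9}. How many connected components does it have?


Run DFS/union-find over 11 vertices.
V = 11, E = 4.
Number of components = 7

7


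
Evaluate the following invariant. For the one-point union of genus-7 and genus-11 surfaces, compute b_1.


For a wedge: H_1(A v B) = H_1(A) + H_1(B).
b_1(Sigma_7) = 14, b_1(Sigma_11) = 22.
b_1 = 14 + 22 = 36

36


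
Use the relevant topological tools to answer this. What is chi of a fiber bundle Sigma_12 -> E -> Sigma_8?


For a fiber bundle F -> E -> B (with CW structure): chi(E) = chi(B) * chi(F).
chi(Sigma_8) = -14, chi(Sigma_12) = -22.
chi(E) = (-14) * (-22) = 308

308


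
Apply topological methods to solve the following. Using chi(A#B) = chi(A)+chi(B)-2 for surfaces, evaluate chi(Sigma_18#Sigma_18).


chi(Sigma_18) = 2 - 2*18 = -34
chi(Sigma_18) = 2 - 2*18 = -34
For surfaces: chi(A#B) = chi(A) + chi(B) - 2.
chi = -34 + -34 - 2 = -70

-70


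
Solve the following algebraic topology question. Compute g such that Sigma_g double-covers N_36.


chi(N_36) = 2 - 36 = -34.
Double cover: chi(Sigma_g) = 2 * chi(N_36) = 2*(-34) = -68.
2 - 2g = -68, so g = (2 - (-68))/2 = 70/2 = 35

35


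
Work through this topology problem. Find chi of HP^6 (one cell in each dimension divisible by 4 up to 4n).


HP^6 has one cell in each dimension 0, 4, ..., 4*6 (6+1 cells, all even-dim).
chi = 6 + 1 = 7

7


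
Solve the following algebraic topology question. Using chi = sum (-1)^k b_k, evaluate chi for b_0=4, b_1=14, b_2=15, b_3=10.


chi = sum_k (-1)^k b_k.
= (4) + (-14) + (15) + (-10)
= -5

-5


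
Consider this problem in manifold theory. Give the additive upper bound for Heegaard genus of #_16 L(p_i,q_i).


Heegaard genus satisfies g(A#B) <= g(A) + g(B).
Each lens space has g = 1.
Upper bound: 16 * 1 = 16

16


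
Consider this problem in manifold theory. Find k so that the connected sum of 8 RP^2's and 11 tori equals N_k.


Since a >= 1, the sum is non-orientable; each T^2 can be replaced by RP^2 # RP^2 (since T^2#RP^2 = 3RP^2).
Total crosscaps k = 8 + 2*11 = 30.
Check via chi: chi = 8*1 + 11*0 - (8+11-1)*2 = -28 = 2 - k = -28. Consistent.

30


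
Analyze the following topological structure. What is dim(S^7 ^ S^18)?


S^m ^ S^n = S^{m+n}.
k = 7 + 18 = 25

25


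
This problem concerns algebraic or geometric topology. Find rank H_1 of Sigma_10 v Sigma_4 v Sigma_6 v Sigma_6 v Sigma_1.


For a wedge X v Y: reduced H_k(X v Y) = H_k(X) + H_k(Y).
Each Sigma_g contributes b_1 = 2g.
b_1 = 20 + 8 + 12 + 12 + 2 = 54

54


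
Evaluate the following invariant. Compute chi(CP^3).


CP^3 has one cell in each even dimension 0, 2, ..., 2*3 (3+1 cells total).
All cells are even-dimensional, so chi = number of cells.
chi = 3 + 1 = 4

4


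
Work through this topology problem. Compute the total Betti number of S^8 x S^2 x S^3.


Total Betti number is multiplicative under products.
Each S^d (d>=1) has total Betti number 2.
There are 3 sphere factors.
Total = 2^3 = 8

8


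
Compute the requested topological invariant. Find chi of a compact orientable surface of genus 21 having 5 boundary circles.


For a compact orientable surface with genus g and b boundary components: chi = 2 - 2g - b.
chi = 2 - 2*21 - 5 = 2 - 42 - 5 = -45

-45


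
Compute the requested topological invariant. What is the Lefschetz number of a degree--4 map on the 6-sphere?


On S^6: L(f) = tr(f_0*) + (-1)^6 tr(f_6*) = 1 + (-1)^6 * deg(f).
L(f) = 1 + (-1)^6 * -4 = 1 + -4 = -3

-3


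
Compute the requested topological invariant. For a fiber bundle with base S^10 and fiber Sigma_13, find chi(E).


chi(S^10) = 2 (n even), chi(Sigma_13) = 2 - 2*13 = -24.
chi(E) = 2 * (-24) = -48

-48


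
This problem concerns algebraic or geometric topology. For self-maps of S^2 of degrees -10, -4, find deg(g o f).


Degree is multiplicative under composition: deg(g o f) = deg(g) * deg(f).
= -4 * -10 = 40

40


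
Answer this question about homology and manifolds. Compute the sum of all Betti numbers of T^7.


b_k(T^7) = C(7,k), so the sum over k is sum_k C(7,k) = 2^7.
Total = 2^7 = 128

128


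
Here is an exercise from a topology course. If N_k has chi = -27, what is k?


chi = 2 - k for closed non-orientable surfaces with k crosscaps.
-27 = 2 - k
k = 2 - (-27) = 29

29


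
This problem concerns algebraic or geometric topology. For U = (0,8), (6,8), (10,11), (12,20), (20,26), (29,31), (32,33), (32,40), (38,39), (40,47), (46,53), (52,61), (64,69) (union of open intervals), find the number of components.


Sort and merge overlapping open intervals.
Merged: (0,8), (10,11), (12,20), (20,26), (29,31), (32,40), (40,61), (64,69).
Number of components = 8

8


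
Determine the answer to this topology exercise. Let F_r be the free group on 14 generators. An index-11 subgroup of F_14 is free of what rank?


Nielsen-Schreier: an index-n subgroup of F_r is free of rank 1 + n(r-1).
Equivalently: chi(cover) = n*chi(base); chi(vee_r S^1) = 1 - 14 = -13.
chi(E) = 11*(-13) = -143; rank = 1 - chi(E) = 1 - (-143) = 144.
rank = 1 + 11*(14-1) = 1 + 143 = 144

144


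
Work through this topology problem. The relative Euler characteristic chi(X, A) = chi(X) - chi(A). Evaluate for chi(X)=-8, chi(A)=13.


Relative Euler characteristic: chi(X, A) = chi(X) - chi(A).
= -8 - (13) = -21

-21


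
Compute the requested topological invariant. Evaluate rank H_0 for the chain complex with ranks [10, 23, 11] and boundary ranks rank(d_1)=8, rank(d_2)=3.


rank H_k = rank(ker d_k) - rank(im d_{k+1}).
rank(ker d_0) = rank(C_0) - rank(d_0) = 10 - 0 = 10.
rank(im d_{0+1}) = 8.
rank H_0 = 10 - 8 = 2

2


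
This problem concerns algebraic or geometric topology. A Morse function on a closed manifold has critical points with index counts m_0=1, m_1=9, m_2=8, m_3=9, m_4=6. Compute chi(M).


Morse theory: chi(M) = sum_k (-1)^k m_k where m_k = #(index-k critical points).
= (1) + (-9) + (8) + (-9) + (6) = -3

-3


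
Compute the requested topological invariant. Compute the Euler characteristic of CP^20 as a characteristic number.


For any closed oriented manifold, <e(TM),[M]> = chi(M).
chi(CP^20) = 20+1 = 21

21


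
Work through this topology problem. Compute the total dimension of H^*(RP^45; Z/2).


H^k(RP^45; Z/2) = Z/2 for each 0 <= k <= 45.
Total dimension = 45 + 1 = 46

46


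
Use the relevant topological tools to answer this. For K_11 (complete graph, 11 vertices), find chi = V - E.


K_11: V = 11, E = C(11,2) = 55.
chi = V - E = 11 - 55 = -44

-44


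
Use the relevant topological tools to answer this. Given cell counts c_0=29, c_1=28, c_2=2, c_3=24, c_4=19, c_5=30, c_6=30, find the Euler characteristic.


chi = sum_k (-1)^k c_k.
= (-1)^0*29 + (-1)^1*28 + (-1)^2*2 + (-1)^3*24 + (-1)^4*19 + (-1)^5*30 + (-1)^6*30
= (29) + (-28) + (2) + (-24) + (19) + (-30) + (30)
= -2

-2


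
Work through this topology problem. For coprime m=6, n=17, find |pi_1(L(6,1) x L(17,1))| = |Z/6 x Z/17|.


pi_1(X x Y) = pi_1(X) x pi_1(Y).
pi_1(L(6,1)) = Z/6, pi_1(L(17,1)) = Z/17.
|Z/6 x Z/17| = 6 * 17 = 102

102


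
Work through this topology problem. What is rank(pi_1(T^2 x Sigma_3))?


pi_1(A x B) = pi_1(A) x pi_1(B); rank of abelianization = b_1.
b_1(T^2) = 2, b_1(Sigma_3) = 2*3 = 6.
b_1(product) = 2 + 6 = 8

8


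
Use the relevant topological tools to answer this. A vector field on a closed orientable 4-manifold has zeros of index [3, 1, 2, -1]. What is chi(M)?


Poincare-Hopf: chi(M) = sum of indices of zeros.
chi = (3) + (1) + (2) + (-1) = 5

5


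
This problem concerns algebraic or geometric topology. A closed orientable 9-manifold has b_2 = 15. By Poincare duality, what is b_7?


Poincare duality for closed orientable n-manifolds: b_k = b_{n-k}.
Here n = 9, so b_7 = b_2 = 15

15


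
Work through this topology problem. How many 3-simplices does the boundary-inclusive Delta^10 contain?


Delta^10 has 10+1 vertices. A 3-face is a choice of 3+1 vertices.
f_3 = C(10+1, 3+1) = C(11,4) = 330

330


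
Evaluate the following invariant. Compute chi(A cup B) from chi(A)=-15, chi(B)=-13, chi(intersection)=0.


chi(A cup B) = chi(A) + chi(B) - chi(A cap B)
= -15 + (-13) - (0)
= -28

-28


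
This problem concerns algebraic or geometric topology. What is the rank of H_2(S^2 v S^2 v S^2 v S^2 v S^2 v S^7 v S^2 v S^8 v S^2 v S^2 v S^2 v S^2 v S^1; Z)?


For a wedge of spheres, H_k (k>0) is free on one generator per sphere of dimension k.
Spheres of dimension 2: count = 10.
b_2 = 10

10


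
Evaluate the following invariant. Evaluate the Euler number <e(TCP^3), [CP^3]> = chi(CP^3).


For any closed oriented manifold, <e(TM),[M]> = chi(M).
chi(CP^3) = 3+1 = 4

4


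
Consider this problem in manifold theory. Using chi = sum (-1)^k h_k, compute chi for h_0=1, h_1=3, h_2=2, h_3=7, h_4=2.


Handles of index k contribute (-1)^k to chi (same as CW cells).
chi = (1) + (-3) + (2) + (-7) + (2) = -5

-5


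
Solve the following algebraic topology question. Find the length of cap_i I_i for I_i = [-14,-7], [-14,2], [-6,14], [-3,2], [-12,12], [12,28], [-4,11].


Intersection = [max(a_i), min(b_i)] = [12, -7].
Since 12 > -7, the intersection is empty.
Length = 0

0


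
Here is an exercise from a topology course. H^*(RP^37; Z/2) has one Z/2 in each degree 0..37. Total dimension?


H^k(RP^37; Z/2) = Z/2 for each 0 <= k <= 37.
Total dimension = 37 + 1 = 38

38


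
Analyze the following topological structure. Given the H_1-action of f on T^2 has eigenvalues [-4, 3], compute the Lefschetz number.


For a torus self-map: L(f) = det(I - A) where A acts on H_1.
L(f) = (1--4) * (1-3) = 5 * -2 = -10

-10


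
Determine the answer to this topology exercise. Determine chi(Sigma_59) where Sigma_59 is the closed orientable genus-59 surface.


For a closed orientable surface of genus g: chi = 2 - 2g.
Here g = 59.
chi = 2 - 2*59 = 2 - 118 = -116

-116


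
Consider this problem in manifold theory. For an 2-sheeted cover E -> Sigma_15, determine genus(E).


For an n-sheeted cover: chi(E) = n * chi(B).
chi(Sigma_15) = 2 - 2*15 = -28.
chi(E) = 2 * (-28) = -56.
genus(E) = (2 - chi(E))/2 = (2 - (-56))/2 = 58/2 = 29

29


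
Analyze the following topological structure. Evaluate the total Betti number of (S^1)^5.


b_k(T^5) = C(5,k), so the sum over k is sum_k C(5,k) = 2^5.
Total = 2^5 = 32

32


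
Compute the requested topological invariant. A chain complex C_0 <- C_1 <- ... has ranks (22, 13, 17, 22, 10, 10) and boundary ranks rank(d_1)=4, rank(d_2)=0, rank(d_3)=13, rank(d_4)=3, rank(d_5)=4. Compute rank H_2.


rank H_k = rank(ker d_k) - rank(im d_{k+1}).
rank(ker d_2) = rank(C_2) - rank(d_2) = 17 - 0 = 17.
rank(im d_{2+1}) = 13.
rank H_2 = 17 - 13 = 4

4


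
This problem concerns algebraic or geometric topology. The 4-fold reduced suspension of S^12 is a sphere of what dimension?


Each suspension raises dimension by 1: Sigma S^n = S^{n+1}.
Sigma^4 S^12 = S^{12+4} = S^16

16


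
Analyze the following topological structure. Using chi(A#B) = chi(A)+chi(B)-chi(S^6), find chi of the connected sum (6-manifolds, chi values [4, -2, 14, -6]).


For n-manifolds: chi(A#B) = chi(A) + chi(B) - chi(S^6).
chi(S^6) = 1 + (-1)^6 = 2.
chi(#) = (sum chi_i) - (4-1)*chi(S^6) = 10 - 3*2 = 4

4


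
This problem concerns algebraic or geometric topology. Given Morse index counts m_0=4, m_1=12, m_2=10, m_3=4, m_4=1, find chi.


Morse theory: chi(M) = sum_k (-1)^k m_k where m_k = #(index-k critical points).
= (4) + (-12) + (10) + (-4) + (1) = -1

-1


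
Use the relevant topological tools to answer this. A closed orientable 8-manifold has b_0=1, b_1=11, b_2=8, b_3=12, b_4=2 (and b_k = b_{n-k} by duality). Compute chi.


By Poincare duality b_k = b_{8-k}, so full Betti numbers: b_0=1, b_1=11, b_2=8, b_3=12, b_4=2, b_5=12, b_6=8, b_7=11, b_8=1.
chi = sum (-1)^k b_k = -26

-26


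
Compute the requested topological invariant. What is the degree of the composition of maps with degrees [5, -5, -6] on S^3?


Degree is multiplicative: deg(composition) = product of degrees.
= (5) * (-5) * (-6) = 150

150


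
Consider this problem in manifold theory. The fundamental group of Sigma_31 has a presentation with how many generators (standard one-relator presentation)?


Standard presentation: pi_1(Sigma_g) = <a_1,b_1,...,a_g,b_g | [a_1,b_1]...[a_g,b_g] = 1>.
Number of generators = 2g = 2*31 = 62

62


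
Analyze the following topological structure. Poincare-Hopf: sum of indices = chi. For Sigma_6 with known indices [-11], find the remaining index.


Poincare-Hopf: sum of indices = chi(M).
chi(Sigma_6) = 2 - 2*6 = -10.
Sum of known indices = -11.
x = chi - (sum known) = -10 - (-11) = 1

1


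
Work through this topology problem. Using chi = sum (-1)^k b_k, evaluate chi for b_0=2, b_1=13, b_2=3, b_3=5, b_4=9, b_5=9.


chi = sum_k (-1)^k b_k.
= (2) + (-13) + (3) + (-5) + (9) + (-9)
= -13

-13


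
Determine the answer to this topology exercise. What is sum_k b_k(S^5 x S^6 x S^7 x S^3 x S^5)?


Total Betti number is multiplicative under products.
Each S^d (d>=1) has total Betti number 2.
There are 5 sphere factors.
Total = 2^5 = 32

32


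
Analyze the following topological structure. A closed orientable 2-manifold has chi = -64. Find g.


chi = 2 - 2g for closed orientable surfaces.
-64 = 2 - 2g
2g = 2 - (-64) = 66
g = 33

33


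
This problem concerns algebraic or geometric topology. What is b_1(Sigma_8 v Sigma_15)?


For a wedge: H_1(A v B) = H_1(A) + H_1(B).
b_1(Sigma_8) = 16, b_1(Sigma_15) = 30.
b_1 = 16 + 30 = 46

46


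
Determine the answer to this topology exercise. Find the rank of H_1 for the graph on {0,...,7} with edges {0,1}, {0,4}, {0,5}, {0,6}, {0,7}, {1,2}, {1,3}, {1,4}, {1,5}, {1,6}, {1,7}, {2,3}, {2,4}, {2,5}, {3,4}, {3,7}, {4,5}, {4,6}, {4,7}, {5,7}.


b_1 = E - V + (number of components).
E = 20, V = 8, components = 1.
b_1 = 20 - 8 + 1 = 13

13


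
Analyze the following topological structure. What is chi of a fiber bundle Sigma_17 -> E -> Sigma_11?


For a fiber bundle F -> E -> B (with CW structure): chi(E) = chi(B) * chi(F).
chi(Sigma_11) = -20, chi(Sigma_17) = -32.
chi(E) = (-20) * (-32) = 640

640


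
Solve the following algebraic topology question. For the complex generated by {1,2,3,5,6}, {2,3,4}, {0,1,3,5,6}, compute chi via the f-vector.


Enumerate all faces; f-vector: f_0=7, f_1=16, f_2=17, f_3=9, f_4=2.
chi = sum (-1)^k f_k = 1

1


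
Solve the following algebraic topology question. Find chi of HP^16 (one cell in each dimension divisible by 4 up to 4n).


HP^16 has one cell in each dimension 0, 4, ..., 4*16 (16+1 cells, all even-dim).
chi = 16 + 1 = 17

17


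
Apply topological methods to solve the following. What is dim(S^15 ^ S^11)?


S^m ^ S^n = S^{m+n}.
k = 15 + 11 = 26

26


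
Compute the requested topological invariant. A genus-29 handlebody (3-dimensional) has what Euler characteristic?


A genus-g handlebody deformation retracts to a wedge of g circles.
chi(vee_g S^1) = 1 - g.
chi(H_29) = 1 - 29 = -28

-28


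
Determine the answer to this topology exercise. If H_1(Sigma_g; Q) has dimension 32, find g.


For a closed orientable surface: b_1 = 2g.
32 = 2g
g = 32 / 2 = 16

16


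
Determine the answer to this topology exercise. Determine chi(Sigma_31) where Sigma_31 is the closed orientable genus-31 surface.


For a closed orientable surface of genus g: chi = 2 - 2g.
Here g = 31.
chi = 2 - 2*31 = 2 - 62 = -60

-60


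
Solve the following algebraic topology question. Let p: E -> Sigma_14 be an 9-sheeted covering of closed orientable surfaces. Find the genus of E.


For an n-sheeted cover: chi(E) = n * chi(B).
chi(Sigma_14) = 2 - 2*14 = -26.
chi(E) = 9 * (-26) = -234.
genus(E) = (2 - chi(E))/2 = (2 - (-234))/2 = 236/2 = 118

118


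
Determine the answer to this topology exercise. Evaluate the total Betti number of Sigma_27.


For Sigma_27: b_0 = 1, b_1 = 2g = 54, b_2 = 1.
Total = 1 + 54 + 1 = 56

56


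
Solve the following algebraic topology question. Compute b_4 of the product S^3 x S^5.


Each S^d has Poincare polynomial 1 + t^d.
The product S^3 x S^5 has Poincare polynomial prod(1+t^d_i).
Expanding: b_0=1, b_3=1, b_5=1, b_8=1.
b_4 = 0

0


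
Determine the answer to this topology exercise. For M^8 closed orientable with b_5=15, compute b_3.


Poincare duality for closed orientable n-manifolds: b_k = b_{n-k}.
Here n = 8, so b_3 = b_5 = 15

15


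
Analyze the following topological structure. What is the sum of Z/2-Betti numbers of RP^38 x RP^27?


dim H^*(RP^n; Z/2) = n+1 (one Z/2 in each degree 0..n).
Total Betti number is multiplicative.
Total = (38+1) * (27+1) = 39 * 28 = 1092

1092


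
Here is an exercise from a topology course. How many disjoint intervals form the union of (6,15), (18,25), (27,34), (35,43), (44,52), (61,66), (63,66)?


Sort and merge overlapping open intervals.
Merged: (6,15), (18,25), (27,34), (35,43), (44,52), (61,66).
Number of components = 6

6


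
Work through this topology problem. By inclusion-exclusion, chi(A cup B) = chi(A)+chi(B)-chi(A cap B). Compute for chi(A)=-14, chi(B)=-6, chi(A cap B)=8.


chi(A cup B) = chi(A) + chi(B) - chi(A cap B)
= -14 + (-6) - (8)
= -28

-28


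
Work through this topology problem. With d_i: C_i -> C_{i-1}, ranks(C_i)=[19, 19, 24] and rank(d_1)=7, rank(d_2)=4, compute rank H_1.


rank H_k = rank(ker d_k) - rank(im d_{k+1}).
rank(ker d_1) = rank(C_1) - rank(d_1) = 19 - 7 = 12.
rank(im d_{1+1}) = 4.
rank H_1 = 12 - 4 = 8

8


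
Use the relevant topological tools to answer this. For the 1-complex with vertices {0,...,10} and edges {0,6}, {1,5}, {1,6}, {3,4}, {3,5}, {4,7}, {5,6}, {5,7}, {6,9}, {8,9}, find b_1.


b_1 = E - V + (number of components).
E = 10, V = 11, components = 3.
b_1 = 10 - 11 + 3 = 2

2


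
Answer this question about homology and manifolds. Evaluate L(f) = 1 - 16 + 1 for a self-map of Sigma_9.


L(f) = tr(f_0*) - tr(f_1*) + tr(f_2*).
= 1 - (16) + (1)
= -14

-14


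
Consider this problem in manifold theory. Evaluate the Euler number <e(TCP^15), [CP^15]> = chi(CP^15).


For any closed oriented manifold, <e(TM),[M]> = chi(M).
chi(CP^15) = 15+1 = 16

16


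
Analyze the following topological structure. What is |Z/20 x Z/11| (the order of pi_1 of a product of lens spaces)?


pi_1(X x Y) = pi_1(X) x pi_1(Y).
pi_1(L(20,1)) = Z/20, pi_1(L(11,1)) = Z/11.
|Z/20 x Z/11| = 20 * 11 = 220

220


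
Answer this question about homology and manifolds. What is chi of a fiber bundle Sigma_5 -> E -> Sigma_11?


For a fiber bundle F -> E -> B (with CW structure): chi(E) = chi(B) * chi(F).
chi(Sigma_11) = -20, chi(Sigma_5) = -8.
chi(E) = (-20) * (-8) = 160

160
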